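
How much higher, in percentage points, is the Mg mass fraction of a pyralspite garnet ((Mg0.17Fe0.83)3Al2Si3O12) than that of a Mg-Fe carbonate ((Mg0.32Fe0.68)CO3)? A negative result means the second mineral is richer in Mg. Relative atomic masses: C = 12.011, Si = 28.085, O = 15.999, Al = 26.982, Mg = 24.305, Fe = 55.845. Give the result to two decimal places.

-4.78 percentage points

M((Mg0.17Fe0.83)3Al2Si3O12) = 481.657 g/mol, so wt% Mg = 12.396/481.657 × 100 = 2.57%.
M((Mg0.32Fe0.68)CO3) = 105.760 g/mol, so wt% Mg = 7.778/105.760 × 100 = 7.35%.
2.57 − 7.35 = -4.78 pp.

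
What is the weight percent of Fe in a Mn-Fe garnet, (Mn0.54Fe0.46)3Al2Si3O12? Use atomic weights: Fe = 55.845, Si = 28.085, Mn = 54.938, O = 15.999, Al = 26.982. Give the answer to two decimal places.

Molar mass of (Mn0.54Fe0.46)3Al2Si3O12: 1.62*54.938 + 1.38*55.845 + 2*26.982 + 3*28.085 + 12*15.999 = 496.273 g/mol.
Mass of Fe per formula unit: 1.38 × 55.845 = 77.066 g.
Weight fraction Fe = 77.066 / 496.273 = 0.1553.

15.53 weight percent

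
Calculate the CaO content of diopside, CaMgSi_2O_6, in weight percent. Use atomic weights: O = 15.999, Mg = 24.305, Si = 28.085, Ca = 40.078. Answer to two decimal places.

25.90 wt%

Formula mass = 216.547 g/mol.
1 Ca → 1.0000 mol CaO per formula unit; M(CaO) = 56.077, so CaO mass = 56.077 g.
56.077/216.547 × 100 = 25.90 wt%.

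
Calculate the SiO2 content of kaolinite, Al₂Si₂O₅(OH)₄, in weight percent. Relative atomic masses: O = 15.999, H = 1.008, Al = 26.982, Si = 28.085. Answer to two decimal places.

Molar mass of Al₂Si₂O₅(OH)₄ = 2·26.982 + 2·28.085 + 9·15.999 + 4·1.008 = 258.157 g/mol.
Each formula unit contains 2 Si, equivalent to 2/1 = 2.0000 mol SiO2.
M(SiO2) = 1×28.085 + 2×15.999 = 60.083 g/mol.
Mass of SiO2 per formula unit = 2.0000 × 60.083 = 120.166 g.
SiO2 wt% = 120.166 / 258.157 × 100 = 46.55%.

46.55 wt%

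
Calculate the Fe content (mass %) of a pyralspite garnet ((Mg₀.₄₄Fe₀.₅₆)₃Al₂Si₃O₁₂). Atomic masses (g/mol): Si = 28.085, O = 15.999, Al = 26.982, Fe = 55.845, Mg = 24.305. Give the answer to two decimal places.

Formula mass = 1.32*24.305 + 1.68*55.845 + 2*26.982 + 3*28.085 + 12*15.999 = 456.109 g/mol, of which 93.820 g is Fe.
So Fe makes up 93.820/456.109 = 0.2057 of the mass, i.e. 20.57%.

20.57 mass %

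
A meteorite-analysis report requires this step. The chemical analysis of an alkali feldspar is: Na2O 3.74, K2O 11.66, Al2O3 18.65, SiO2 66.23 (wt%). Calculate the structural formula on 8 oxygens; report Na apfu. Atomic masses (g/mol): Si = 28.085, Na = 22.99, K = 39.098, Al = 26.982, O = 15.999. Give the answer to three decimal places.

0.329 Na apfu

Na2O: 3.74/61.979 = 0.06034 mol → 0.12068 mol Na, 0.06034 mol O.
K2O: 11.66/94.195 = 0.12379 mol → 0.24758 mol K, 0.12379 mol O.
Al2O3: 18.65/101.961 = 0.18291 mol → 0.36582 mol Al, 0.54873 mol O.
SiO2: 66.23/60.083 = 1.10231 mol → 1.10231 mol Si, 2.20462 mol O.
Total oxygen = 2.93748 mol. Normalization factor = 8/2.93748 = 2.72342.
Na per 8 O = 0.12068 × 2.72342 = 0.329.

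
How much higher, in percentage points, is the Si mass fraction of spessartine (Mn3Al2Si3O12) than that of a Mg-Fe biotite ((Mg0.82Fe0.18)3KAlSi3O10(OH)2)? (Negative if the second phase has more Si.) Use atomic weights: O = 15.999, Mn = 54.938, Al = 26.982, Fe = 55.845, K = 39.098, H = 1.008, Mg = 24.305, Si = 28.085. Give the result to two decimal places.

-2.38 percentage points

Si in Mn3Al2Si3O12: molar mass 495.021 g/mol; 3×28.085 = 84.255 g → 17.02 wt%.
Si in (Mg0.82Fe0.18)3KAlSi3O10(OH)2: molar mass 434.286 g/mol; 3×28.085 = 84.255 g → 19.40 wt%.
Difference = 17.02 − 19.40 = -2.38 percentage points.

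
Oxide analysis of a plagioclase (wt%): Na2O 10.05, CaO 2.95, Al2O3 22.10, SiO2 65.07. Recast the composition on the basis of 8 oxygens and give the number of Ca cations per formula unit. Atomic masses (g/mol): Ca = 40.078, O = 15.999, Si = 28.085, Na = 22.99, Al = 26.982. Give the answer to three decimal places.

Na2O: 10.05/61.979 = 0.16215 mol → 0.32430 mol Na, 0.16215 mol O.
CaO: 2.95/56.077 = 0.05261 mol → 0.05261 mol Ca, 0.05261 mol O.
Al2O3: 22.10/101.961 = 0.21675 mol → 0.43350 mol Al, 0.65025 mol O.
SiO2: 65.07/60.083 = 1.08300 mol → 1.08300 mol Si, 2.16600 mol O.
Total oxygen = 3.03101 mol. Normalization factor = 8/3.03101 = 2.63938.
Ca per 8 O = 0.05261 × 2.63938 = 0.139.

0.139 Ca apfu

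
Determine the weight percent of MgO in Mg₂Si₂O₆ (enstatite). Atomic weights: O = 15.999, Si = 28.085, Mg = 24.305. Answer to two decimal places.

40.15 wt%

Molar mass of Mg₂Si₂O₆ = 2*24.305 + 2*28.085 + 6*15.999 = 200.774 g/mol.
Each formula unit contains 2 Mg, equivalent to 2/1 = 2.0000 mol MgO.
M(MgO) = 1×24.305 + 1×15.999 = 40.304 g/mol.
Mass of MgO per formula unit = 2.0000 × 40.304 = 80.608 g.
MgO wt% = 80.608 / 200.774 × 100 = 40.15%.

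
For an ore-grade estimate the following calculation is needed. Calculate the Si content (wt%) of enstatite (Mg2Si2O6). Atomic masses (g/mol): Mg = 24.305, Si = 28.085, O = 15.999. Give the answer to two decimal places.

27.98 wt%

Molar mass of Mg2Si2O6: 2·24.305 + 2·28.085 + 6·15.999 = 200.774 g/mol.
Mass of Si per formula unit: 2 × 28.085 = 56.170 g.
Weight fraction Si = 56.170 / 200.774 = 0.2798.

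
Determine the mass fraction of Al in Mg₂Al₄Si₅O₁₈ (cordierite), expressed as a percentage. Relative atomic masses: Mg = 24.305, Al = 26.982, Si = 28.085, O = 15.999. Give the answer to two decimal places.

Formula mass = 2·24.305 + 4·26.982 + 5·28.085 + 18·15.999 = 584.945 g/mol, of which 107.928 g is Al.
So Al makes up 107.928/584.945 = 0.1845 of the mass, i.e. 18.45%.

18.45 wt%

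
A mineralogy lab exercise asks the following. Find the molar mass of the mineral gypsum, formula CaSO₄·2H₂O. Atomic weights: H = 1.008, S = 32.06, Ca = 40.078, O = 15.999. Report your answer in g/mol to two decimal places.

172.16 g/mol

Ca: 1 × 40.078 = 40.0780
S: 1 × 32.06 = 32.0600
O: 6 × 15.999 = 95.9940
H: 4 × 1.008 = 4.0320
Summing the contributions gives the formula mass.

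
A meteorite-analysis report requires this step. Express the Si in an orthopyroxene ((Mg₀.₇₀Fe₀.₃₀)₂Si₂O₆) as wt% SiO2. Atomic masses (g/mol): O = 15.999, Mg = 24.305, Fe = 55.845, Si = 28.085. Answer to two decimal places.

Formula mass = 219.698 g/mol.
2 Si → 2.0000 mol SiO2 per formula unit; M(SiO2) = 60.083, so SiO2 mass = 120.166 g.
120.166/219.698 × 100 = 54.70 wt%.

54.70 wt%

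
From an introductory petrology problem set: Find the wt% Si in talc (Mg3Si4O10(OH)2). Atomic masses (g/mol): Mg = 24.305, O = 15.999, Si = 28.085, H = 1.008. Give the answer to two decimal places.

Formula mass = 3·24.305 + 4·28.085 + 12·15.999 + 2·1.008 = 379.259 g/mol, of which 112.340 g is Si.
So Si makes up 112.340/379.259 = 0.2962 of the mass, i.e. 29.62%.

29.62 wt%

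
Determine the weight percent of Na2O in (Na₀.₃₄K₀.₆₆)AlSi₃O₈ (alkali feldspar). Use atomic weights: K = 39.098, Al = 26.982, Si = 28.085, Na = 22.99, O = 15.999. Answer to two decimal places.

3.86 wt%

M((Na₀.₃₄K₀.₆₆)AlSi₃O₈) = 272.850 g/mol; M(Na2O) = 61.979 g/mol.
Moles Na2O per formula unit = 0.34 Na ÷ 2 = 0.1700.
Na2O fraction = (0.1700 × 61.979) / 272.850 = 10.536/272.850 = 0.0386.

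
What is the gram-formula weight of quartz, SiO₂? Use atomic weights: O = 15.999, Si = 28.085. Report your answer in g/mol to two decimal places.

60.08 g/mol

Si: 1 × 28.085 = 28.0850
O: 2 × 15.999 = 31.9980
Summing the contributions gives the formula mass.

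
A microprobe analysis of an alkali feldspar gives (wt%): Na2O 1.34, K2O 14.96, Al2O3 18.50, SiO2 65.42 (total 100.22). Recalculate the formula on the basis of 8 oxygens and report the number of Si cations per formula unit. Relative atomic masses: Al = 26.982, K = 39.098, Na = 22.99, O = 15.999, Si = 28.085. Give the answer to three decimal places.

3.001 Si apfu

Na2O: 1.34/61.979 = 0.02162 mol → 0.04324 mol Na, 0.02162 mol O.
K2O: 14.96/94.195 = 0.15882 mol → 0.31764 mol K, 0.15882 mol O.
Al2O3: 18.50/101.961 = 0.18144 mol → 0.36288 mol Al, 0.54432 mol O.
SiO2: 65.42/60.083 = 1.08883 mol → 1.08883 mol Si, 2.17766 mol O.
Total oxygen = 2.90242 mol. Normalization factor = 8/2.90242 = 2.75632.
Si per 8 O = 1.08883 × 2.75632 = 3.001.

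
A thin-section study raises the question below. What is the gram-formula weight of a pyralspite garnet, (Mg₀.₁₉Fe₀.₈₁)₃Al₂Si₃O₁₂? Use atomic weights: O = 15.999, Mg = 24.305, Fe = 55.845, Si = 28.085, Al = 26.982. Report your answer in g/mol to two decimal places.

479.76 g/mol

The formula mass is the sum 0.57*24.305 + 2.43*55.845 + 2*26.982 + 3*28.085 + 12*15.999.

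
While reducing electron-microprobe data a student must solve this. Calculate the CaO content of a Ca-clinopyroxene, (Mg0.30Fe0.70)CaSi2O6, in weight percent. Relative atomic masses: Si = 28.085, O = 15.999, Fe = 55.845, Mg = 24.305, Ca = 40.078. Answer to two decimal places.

Formula mass = 238.625 g/mol.
1 Ca → 1.0000 mol CaO per formula unit; M(CaO) = 56.077, so CaO mass = 56.077 g.
56.077/238.625 × 100 = 23.50 wt%.

23.50 wt%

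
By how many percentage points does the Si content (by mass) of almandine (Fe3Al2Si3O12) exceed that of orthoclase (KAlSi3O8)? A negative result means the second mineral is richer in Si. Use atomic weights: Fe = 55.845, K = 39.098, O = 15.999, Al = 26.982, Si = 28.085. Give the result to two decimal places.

-13.34 percentage points

M(Fe3Al2Si3O12) = 497.742 g/mol, so wt% Si = 84.255/497.742 × 100 = 16.93%.
M(KAlSi3O8) = 278.327 g/mol, so wt% Si = 84.255/278.327 × 100 = 30.27%.
16.93 − 30.27 = -13.34 pp.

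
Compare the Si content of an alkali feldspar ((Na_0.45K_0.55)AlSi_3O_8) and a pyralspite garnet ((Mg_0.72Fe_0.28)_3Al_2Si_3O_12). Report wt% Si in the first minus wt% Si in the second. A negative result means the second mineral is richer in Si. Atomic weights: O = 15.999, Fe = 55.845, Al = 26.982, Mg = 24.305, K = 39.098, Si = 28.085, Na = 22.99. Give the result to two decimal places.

11.47 percentage points

Si in (Na_0.45K_0.55)AlSi_3O_8: molar mass 271.078 g/mol; 3×28.085 = 84.255 g → 31.08 wt%.
Si in (Mg_0.72Fe_0.28)_3Al_2Si_3O_12: molar mass 429.616 g/mol; 3×28.085 = 84.255 g → 19.61 wt%.
Difference = 31.08 − 19.61 = 11.47 percentage points.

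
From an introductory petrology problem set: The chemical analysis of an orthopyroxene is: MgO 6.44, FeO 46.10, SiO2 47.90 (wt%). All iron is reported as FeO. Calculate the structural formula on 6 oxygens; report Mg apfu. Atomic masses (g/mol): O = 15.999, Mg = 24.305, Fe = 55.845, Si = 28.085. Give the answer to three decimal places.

0.400 Mg apfu

6.44 wt% MgO ÷ 40.304 g/mol = 0.15979 mol, giving 0.15979 Mg and 0.15979 O.
46.10 wt% FeO ÷ 71.844 g/mol = 0.64167 mol, giving 0.64167 Fe and 0.64167 O.
47.90 wt% SiO2 ÷ 60.083 g/mol = 0.79723 mol, giving 0.79723 Si and 1.59446 O.
Oxygen sums to 2.39592; scaling by 6/2.39592 = 2.50426 puts the formula on 6 O.
Mg: 0.15979 × 2.50426 = 0.400 atoms per formula unit.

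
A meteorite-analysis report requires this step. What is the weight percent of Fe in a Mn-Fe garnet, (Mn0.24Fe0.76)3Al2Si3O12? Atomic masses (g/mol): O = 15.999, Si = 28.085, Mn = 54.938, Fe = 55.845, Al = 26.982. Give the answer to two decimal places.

25.61 mass %

Molar mass of (Mn0.24Fe0.76)3Al2Si3O12: 0.72·54.938 + 2.28·55.845 + 2·26.982 + 3·28.085 + 12·15.999 = 497.089 g/mol.
Mass of Fe per formula unit: 2.28 × 55.845 = 127.327 g.
Weight fraction Fe = 127.327 / 497.089 = 0.2561.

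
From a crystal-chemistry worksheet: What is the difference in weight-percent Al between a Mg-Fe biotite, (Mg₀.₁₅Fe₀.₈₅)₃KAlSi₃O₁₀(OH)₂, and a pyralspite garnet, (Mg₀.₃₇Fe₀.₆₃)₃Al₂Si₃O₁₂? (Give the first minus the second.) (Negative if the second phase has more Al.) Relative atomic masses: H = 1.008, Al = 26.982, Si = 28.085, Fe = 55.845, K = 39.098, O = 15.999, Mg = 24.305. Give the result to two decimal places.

-6.24 percentage points

First mineral: 26.982 g Al in 497.681 g formula = 5.42 wt% Al.
Second mineral: 53.964 g Al in 462.733 g formula = 11.66 wt% Al.
5.42% − 11.66% gives a difference of -6.24 percentage points.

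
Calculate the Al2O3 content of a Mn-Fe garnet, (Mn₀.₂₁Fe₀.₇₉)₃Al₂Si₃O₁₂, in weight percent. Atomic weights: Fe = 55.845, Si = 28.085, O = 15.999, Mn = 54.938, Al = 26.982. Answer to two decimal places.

Molar mass of (Mn₀.₂₁Fe₀.₇₉)₃Al₂Si₃O₁₂ = 0.63*54.938 + 2.37*55.845 + 2*26.982 + 3*28.085 + 12*15.999 = 497.171 g/mol.
Each formula unit contains 2 Al, equivalent to 2/2 = 1.0000 mol Al2O3.
M(Al2O3) = 2×26.982 + 3×15.999 = 101.961 g/mol.
Mass of Al2O3 per formula unit = 1.0000 × 101.961 = 101.961 g.
Al2O3 wt% = 101.961 / 497.171 × 100 = 20.51%.

20.51 wt%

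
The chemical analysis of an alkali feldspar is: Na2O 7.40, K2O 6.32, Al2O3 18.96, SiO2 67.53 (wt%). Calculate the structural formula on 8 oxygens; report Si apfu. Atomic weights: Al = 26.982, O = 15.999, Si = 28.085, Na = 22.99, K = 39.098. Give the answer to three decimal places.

3.005 Si apfu

7.40 wt% Na2O ÷ 61.979 g/mol = 0.11940 mol, giving 0.23880 Na and 0.11940 O.
6.32 wt% K2O ÷ 94.195 g/mol = 0.06709 mol, giving 0.13418 K and 0.06709 O.
18.96 wt% Al2O3 ÷ 101.961 g/mol = 0.18595 mol, giving 0.37190 Al and 0.55785 O.
67.53 wt% SiO2 ÷ 60.083 g/mol = 1.12395 mol, giving 1.12395 Si and 2.24790 O.
Oxygen sums to 2.99224; scaling by 8/2.99224 = 2.67358 puts the formula on 8 O.
Si: 1.12395 × 2.67358 = 3.005 atoms per formula unit.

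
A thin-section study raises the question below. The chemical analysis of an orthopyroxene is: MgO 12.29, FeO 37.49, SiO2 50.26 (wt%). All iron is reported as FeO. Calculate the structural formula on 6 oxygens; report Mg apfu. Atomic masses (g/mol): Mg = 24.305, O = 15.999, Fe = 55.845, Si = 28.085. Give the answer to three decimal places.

0.732 Mg apfu

12.29 wt% MgO ÷ 40.304 g/mol = 0.30493 mol, giving 0.30493 Mg and 0.30493 O.
37.49 wt% FeO ÷ 71.844 g/mol = 0.52183 mol, giving 0.52183 Fe and 0.52183 O.
50.26 wt% SiO2 ÷ 60.083 g/mol = 0.83651 mol, giving 0.83651 Si and 1.67302 O.
Oxygen sums to 2.49978; scaling by 6/2.49978 = 2.40021 puts the formula on 6 O.
Mg: 0.30493 × 2.40021 = 0.732 atoms per formula unit.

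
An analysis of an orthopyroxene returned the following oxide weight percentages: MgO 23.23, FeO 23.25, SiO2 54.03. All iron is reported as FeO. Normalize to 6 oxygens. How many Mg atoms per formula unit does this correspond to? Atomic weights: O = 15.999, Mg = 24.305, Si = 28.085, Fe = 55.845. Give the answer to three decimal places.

MgO (M=40.304): mol = 0.57637; Mg = 0.57637, O = 0.57637.
FeO (M=71.844): mol = 0.32362; Fe = 0.32362, O = 0.32362.
SiO2 (M=60.083): mol = 0.89926; Si = 0.89926, O = 1.79852.
ΣO = 2.69851; factor = 6/ΣO = 2.22345.
Mg apfu = 0.57637 × 2.22345 = 1.282.

1.282 Mg apfu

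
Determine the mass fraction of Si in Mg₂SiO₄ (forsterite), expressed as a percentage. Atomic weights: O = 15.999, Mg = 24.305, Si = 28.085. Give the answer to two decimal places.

Formula mass = 2*24.305 + 1*28.085 + 4*15.999 = 140.691 g/mol, of which 28.085 g is Si.
So Si makes up 28.085/140.691 = 0.1996 of the mass, i.e. 19.96%.

19.96 weight percent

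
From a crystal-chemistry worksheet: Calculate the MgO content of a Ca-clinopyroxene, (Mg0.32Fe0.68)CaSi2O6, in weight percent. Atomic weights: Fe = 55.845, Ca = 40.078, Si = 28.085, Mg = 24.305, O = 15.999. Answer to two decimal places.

M((Mg0.32Fe0.68)CaSi2O6) = 237.994 g/mol; M(MgO) = 40.304 g/mol.
Moles MgO per formula unit = 0.32 Mg ÷ 1 = 0.3200.
MgO fraction = (0.3200 × 40.304) / 237.994 = 12.897/237.994 = 0.0542.

5.42 wt%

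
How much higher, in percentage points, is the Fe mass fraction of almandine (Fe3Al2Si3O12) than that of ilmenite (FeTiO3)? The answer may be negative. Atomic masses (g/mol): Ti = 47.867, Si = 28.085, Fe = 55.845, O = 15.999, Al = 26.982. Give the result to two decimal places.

First mineral: 167.535 g Fe in 497.742 g formula = 33.66 wt% Fe.
Second mineral: 55.845 g Fe in 151.709 g formula = 36.81 wt% Fe.
33.66% − 36.81% gives a difference of -3.15 percentage points.

-3.15 percentage points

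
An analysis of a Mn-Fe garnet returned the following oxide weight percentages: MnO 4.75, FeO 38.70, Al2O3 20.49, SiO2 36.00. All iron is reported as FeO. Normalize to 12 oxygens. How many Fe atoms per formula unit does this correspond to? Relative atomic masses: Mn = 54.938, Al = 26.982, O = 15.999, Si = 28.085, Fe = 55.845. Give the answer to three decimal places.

2.686 Fe apfu

4.75 wt% MnO ÷ 70.937 g/mol = 0.06696 mol, giving 0.06696 Mn and 0.06696 O.
38.70 wt% FeO ÷ 71.844 g/mol = 0.53867 mol, giving 0.53867 Fe and 0.53867 O.
20.49 wt% Al2O3 ÷ 101.961 g/mol = 0.20096 mol, giving 0.40192 Al and 0.60288 O.
36.00 wt% SiO2 ÷ 60.083 g/mol = 0.59917 mol, giving 0.59917 Si and 1.19834 O.
Oxygen sums to 2.40685; scaling by 12/2.40685 = 4.98577 puts the formula on 12 O.
Fe: 0.53867 × 4.98577 = 2.686 atoms per formula unit.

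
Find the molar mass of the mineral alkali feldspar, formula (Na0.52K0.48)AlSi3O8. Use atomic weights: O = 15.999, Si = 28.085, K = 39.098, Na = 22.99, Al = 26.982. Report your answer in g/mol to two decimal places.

269.95 g/mol

M = 0.52(22.99) + 0.48(39.098) + 1(26.982) + 3(28.085) + 8(15.999)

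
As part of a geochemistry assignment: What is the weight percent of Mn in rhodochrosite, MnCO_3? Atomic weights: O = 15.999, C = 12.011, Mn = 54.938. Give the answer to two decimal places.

47.79 weight percent

M(MnCO_3) = 114.946 g/mol.
Mn contributes 1 × 54.938 = 54.938 g per mole.
54.938/114.946 = 0.4779 → 47.79%.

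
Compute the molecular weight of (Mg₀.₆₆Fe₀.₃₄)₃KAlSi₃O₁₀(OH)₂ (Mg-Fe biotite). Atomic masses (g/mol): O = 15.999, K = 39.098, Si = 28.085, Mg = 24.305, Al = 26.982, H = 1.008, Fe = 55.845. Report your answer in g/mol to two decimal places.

Mg: 1.98 × 24.305 = 48.1239
Fe: 1.02 × 55.845 = 56.9619
K: 1 × 39.098 = 39.0980
Al: 1 × 26.982 = 26.9820
Si: 3 × 28.085 = 84.2550
O: 12 × 15.999 = 191.9880
H: 2 × 1.008 = 2.0160
Summing the contributions gives the formula mass.

449.42 g/mol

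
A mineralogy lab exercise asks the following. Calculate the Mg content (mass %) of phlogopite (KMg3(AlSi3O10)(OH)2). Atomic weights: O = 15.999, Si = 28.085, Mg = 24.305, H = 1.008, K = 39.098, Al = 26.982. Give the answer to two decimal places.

17.47 mass %

Formula mass = 1·39.098 + 3·24.305 + 1·26.982 + 3·28.085 + 12·15.999 + 2·1.008 = 417.254 g/mol, of which 72.915 g is Mg.
So Mg makes up 72.915/417.254 = 0.1747 of the mass, i.e. 17.47%.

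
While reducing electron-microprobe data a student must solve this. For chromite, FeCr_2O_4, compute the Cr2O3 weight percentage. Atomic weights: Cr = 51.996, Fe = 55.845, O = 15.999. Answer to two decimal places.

67.90 wt%

Molar mass of FeCr_2O_4 = 1×55.845 + 2×51.996 + 4×15.999 = 223.833 g/mol.
Each formula unit contains 2 Cr, equivalent to 2/2 = 1.0000 mol Cr2O3.
M(Cr2O3) = 2×51.996 + 3×15.999 = 151.989 g/mol.
Mass of Cr2O3 per formula unit = 1.0000 × 151.989 = 151.989 g.
Cr2O3 wt% = 151.989 / 223.833 × 100 = 67.90%.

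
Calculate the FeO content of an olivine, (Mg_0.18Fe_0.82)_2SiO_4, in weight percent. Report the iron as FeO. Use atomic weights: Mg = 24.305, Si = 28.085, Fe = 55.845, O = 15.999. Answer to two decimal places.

M((Mg_0.18Fe_0.82)_2SiO_4) = 192.417 g/mol; M(FeO) = 71.844 g/mol.
Moles FeO per formula unit = 1.64 Fe ÷ 1 = 1.6400.
FeO fraction = (1.6400 × 71.844) / 192.417 = 117.824/192.417 = 0.6123.

61.23 wt%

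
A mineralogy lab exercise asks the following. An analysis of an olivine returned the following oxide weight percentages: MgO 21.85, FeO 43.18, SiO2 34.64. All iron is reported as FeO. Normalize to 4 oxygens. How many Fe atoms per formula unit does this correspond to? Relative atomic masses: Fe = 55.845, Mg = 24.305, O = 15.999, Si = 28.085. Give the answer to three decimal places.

1.047 Fe apfu

MgO: 21.85/40.304 = 0.54213 mol → 0.54213 mol Mg, 0.54213 mol O.
FeO: 43.18/71.844 = 0.60102 mol → 0.60102 mol Fe, 0.60102 mol O.
SiO2: 34.64/60.083 = 0.57654 mol → 0.57654 mol Si, 1.15308 mol O.
Total oxygen = 2.29623 mol. Normalization factor = 4/2.29623 = 1.74199.
Fe per 4 O = 0.60102 × 1.74199 = 1.047.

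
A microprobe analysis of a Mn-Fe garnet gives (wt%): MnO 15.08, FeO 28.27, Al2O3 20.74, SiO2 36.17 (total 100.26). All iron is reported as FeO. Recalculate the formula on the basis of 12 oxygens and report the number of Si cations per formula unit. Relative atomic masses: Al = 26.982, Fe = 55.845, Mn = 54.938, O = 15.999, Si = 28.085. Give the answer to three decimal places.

2.985 Si apfu

MnO (M=70.937): mol = 0.21258; Mn = 0.21258, O = 0.21258.
FeO (M=71.844): mol = 0.39349; Fe = 0.39349, O = 0.39349.
Al2O3 (M=101.961): mol = 0.20341; Al = 0.40682, O = 0.61023.
SiO2 (M=60.083): mol = 0.60200; Si = 0.60200, O = 1.20400.
ΣO = 2.42030; factor = 12/ΣO = 4.95806.
Si apfu = 0.60200 × 4.95806 = 2.985.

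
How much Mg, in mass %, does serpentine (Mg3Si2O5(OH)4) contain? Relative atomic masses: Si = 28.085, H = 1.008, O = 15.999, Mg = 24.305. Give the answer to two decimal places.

Molar mass of Mg3Si2O5(OH)4: 3*24.305 + 2*28.085 + 9*15.999 + 4*1.008 = 277.108 g/mol.
Mass of Mg per formula unit: 3 × 24.305 = 72.915 g.
Weight fraction Mg = 72.915 / 277.108 = 0.2631.

26.31 mass %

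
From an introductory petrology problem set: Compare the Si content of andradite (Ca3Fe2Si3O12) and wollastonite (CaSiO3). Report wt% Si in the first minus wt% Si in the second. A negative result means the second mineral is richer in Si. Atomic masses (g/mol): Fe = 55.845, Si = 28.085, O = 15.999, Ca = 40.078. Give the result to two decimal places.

-7.60 percentage points

M(Ca3Fe2Si3O12) = 508.167 g/mol, so wt% Si = 84.255/508.167 × 100 = 16.58%.
M(CaSiO3) = 116.160 g/mol, so wt% Si = 28.085/116.160 × 100 = 24.18%.
16.58 − 24.18 = -7.60 pp.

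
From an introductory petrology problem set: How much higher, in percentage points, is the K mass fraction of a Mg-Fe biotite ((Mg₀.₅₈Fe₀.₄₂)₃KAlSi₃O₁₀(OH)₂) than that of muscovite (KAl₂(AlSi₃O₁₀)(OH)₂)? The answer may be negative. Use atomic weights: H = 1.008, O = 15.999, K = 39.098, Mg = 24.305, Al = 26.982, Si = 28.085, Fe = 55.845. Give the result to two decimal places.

-1.26 percentage points

K in (Mg₀.₅₈Fe₀.₄₂)₃KAlSi₃O₁₀(OH)₂: molar mass 456.994 g/mol; 1×39.098 = 39.098 g → 8.56 wt%.
K in KAl₂(AlSi₃O₁₀)(OH)₂: molar mass 398.303 g/mol; 1×39.098 = 39.098 g → 9.82 wt%.
Difference = 8.56 − 9.82 = -1.26 percentage points.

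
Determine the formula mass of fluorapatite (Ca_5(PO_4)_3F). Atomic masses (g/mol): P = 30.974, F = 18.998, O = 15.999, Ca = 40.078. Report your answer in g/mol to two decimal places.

Ca: 5 × 40.078 = 200.3900
P: 3 × 30.974 = 92.9220
O: 12 × 15.999 = 191.9880
F: 1 × 18.998 = 18.9980
Summing the contributions gives the formula mass.

504.30 g/mol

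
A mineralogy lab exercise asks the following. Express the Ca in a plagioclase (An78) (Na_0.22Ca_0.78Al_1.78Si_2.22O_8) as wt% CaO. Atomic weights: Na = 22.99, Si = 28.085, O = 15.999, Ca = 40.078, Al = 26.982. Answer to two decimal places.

M(Na_0.22Ca_0.78Al_1.78Si_2.22O_8) = 274.687 g/mol; M(CaO) = 56.077 g/mol.
Moles CaO per formula unit = 0.78 Ca ÷ 1 = 0.7800.
CaO fraction = (0.7800 × 56.077) / 274.687 = 43.740/274.687 = 0.1592.

15.92 wt%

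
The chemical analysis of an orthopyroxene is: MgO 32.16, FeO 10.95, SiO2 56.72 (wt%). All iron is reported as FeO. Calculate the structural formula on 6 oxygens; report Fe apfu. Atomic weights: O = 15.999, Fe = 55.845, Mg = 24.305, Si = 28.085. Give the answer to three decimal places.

0.322 Fe apfu

MgO: 32.16/40.304 = 0.79794 mol → 0.79794 mol Mg, 0.79794 mol O.
FeO: 10.95/71.844 = 0.15241 mol → 0.15241 mol Fe, 0.15241 mol O.
SiO2: 56.72/60.083 = 0.94403 mol → 0.94403 mol Si, 1.88806 mol O.
Total oxygen = 2.83841 mol. Normalization factor = 6/2.83841 = 2.11386.
Fe per 6 O = 0.15241 × 2.11386 = 0.322.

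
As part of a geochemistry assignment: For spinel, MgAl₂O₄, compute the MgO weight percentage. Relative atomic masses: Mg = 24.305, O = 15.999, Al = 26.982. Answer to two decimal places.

Formula mass = 142.265 g/mol.
1 Mg → 1.0000 mol MgO per formula unit; M(MgO) = 40.304, so MgO mass = 40.304 g.
40.304/142.265 × 100 = 28.33 wt%.

28.33 wt%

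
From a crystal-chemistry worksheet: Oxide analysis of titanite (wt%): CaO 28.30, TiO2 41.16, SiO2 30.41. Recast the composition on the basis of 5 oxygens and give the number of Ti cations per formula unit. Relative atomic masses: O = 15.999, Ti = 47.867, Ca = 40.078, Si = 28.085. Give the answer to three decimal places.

1.011 Ti apfu

CaO: 28.30/56.077 = 0.50466 mol → 0.50466 mol Ca, 0.50466 mol O.
TiO2: 41.16/79.865 = 0.51537 mol → 0.51537 mol Ti, 1.03074 mol O.
SiO2: 30.41/60.083 = 0.50613 mol → 0.50613 mol Si, 1.01226 mol O.
Total oxygen = 2.54766 mol. Normalization factor = 5/2.54766 = 1.96259.
Ti per 5 O = 0.51537 × 1.96259 = 1.011.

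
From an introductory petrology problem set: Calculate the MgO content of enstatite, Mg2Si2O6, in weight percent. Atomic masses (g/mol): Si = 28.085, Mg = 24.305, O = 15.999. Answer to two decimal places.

Formula mass = 200.774 g/mol.
2 Mg → 2.0000 mol MgO per formula unit; M(MgO) = 40.304, so MgO mass = 80.608 g.
80.608/200.774 × 100 = 40.15 wt%.

40.15 wt%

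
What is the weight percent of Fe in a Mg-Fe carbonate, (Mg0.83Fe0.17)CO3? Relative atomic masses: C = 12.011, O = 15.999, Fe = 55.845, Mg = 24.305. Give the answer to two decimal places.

Molar mass of (Mg0.83Fe0.17)CO3: 0.83×24.305 + 0.17×55.845 + 1×12.011 + 3×15.999 = 89.675 g/mol.
Mass of Fe per formula unit: 0.17 × 55.845 = 9.494 g.
Weight fraction Fe = 9.494 / 89.675 = 0.1059.

10.59 wt%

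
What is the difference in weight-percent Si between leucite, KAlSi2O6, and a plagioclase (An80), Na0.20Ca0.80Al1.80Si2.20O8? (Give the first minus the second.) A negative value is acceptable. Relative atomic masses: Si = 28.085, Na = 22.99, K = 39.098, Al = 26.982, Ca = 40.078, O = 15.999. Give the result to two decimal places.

3.27 percentage points

M(KAlSi2O6) = 218.244 g/mol, so wt% Si = 56.170/218.244 × 100 = 25.74%.
M(Na0.20Ca0.80Al1.80Si2.20O8) = 275.007 g/mol, so wt% Si = 61.787/275.007 × 100 = 22.47%.
25.74 − 22.47 = 3.27 pp.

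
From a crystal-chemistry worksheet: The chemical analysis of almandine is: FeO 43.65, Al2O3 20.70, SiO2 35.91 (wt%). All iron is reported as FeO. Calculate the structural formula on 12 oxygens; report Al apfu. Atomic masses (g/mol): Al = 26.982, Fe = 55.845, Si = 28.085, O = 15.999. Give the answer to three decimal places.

2.020 Al apfu

FeO (M=71.844): mol = 0.60757; Fe = 0.60757, O = 0.60757.
Al2O3 (M=101.961): mol = 0.20302; Al = 0.40604, O = 0.60906.
SiO2 (M=60.083): mol = 0.59767; Si = 0.59767, O = 1.19534.
ΣO = 2.41197; factor = 12/ΣO = 4.97519.
Al apfu = 0.40604 × 4.97519 = 2.020.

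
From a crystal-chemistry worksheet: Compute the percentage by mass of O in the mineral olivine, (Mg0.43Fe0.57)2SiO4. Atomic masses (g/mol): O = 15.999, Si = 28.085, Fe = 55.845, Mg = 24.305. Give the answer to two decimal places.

36.23 mass %

Molar mass of (Mg0.43Fe0.57)2SiO4: 0.86×24.305 + 1.14×55.845 + 1×28.085 + 4×15.999 = 176.647 g/mol.
Mass of O per formula unit: 4 × 15.999 = 63.996 g.
Weight fraction O = 63.996 / 176.647 = 0.3623.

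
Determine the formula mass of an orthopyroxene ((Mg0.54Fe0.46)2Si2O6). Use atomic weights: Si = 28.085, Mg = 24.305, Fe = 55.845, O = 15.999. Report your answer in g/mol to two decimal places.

The formula mass is the sum 1.08·24.305 + 0.92·55.845 + 2·28.085 + 6·15.999.

229.79 g/mol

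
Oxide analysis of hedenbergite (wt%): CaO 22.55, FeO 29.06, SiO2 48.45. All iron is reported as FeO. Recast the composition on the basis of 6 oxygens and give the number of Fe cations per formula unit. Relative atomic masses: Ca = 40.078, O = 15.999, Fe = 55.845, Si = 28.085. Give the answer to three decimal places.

1.003 Fe apfu

CaO (M=56.077): mol = 0.40213; Ca = 0.40213, O = 0.40213.
FeO (M=71.844): mol = 0.40449; Fe = 0.40449, O = 0.40449.
SiO2 (M=60.083): mol = 0.80638; Si = 0.80638, O = 1.61276.
ΣO = 2.41938; factor = 6/ΣO = 2.47997.
Fe apfu = 0.40449 × 2.47997 = 1.003.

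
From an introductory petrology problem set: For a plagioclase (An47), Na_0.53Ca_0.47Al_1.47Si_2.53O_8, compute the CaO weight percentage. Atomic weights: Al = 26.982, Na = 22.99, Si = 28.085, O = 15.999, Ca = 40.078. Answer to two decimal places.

9.77 wt%

Molar mass of Na_0.53Ca_0.47Al_1.47Si_2.53O_8 = 0.53×22.99 + 0.47×40.078 + 1.47×26.982 + 2.53×28.085 + 8×15.999 = 269.732 g/mol.
Each formula unit contains 0.47 Ca, equivalent to 0.47/1 = 0.4700 mol CaO.
M(CaO) = 1×40.078 + 1×15.999 = 56.077 g/mol.
Mass of CaO per formula unit = 0.4700 × 56.077 = 26.356 g.
CaO wt% = 26.356 / 269.732 × 100 = 9.77%.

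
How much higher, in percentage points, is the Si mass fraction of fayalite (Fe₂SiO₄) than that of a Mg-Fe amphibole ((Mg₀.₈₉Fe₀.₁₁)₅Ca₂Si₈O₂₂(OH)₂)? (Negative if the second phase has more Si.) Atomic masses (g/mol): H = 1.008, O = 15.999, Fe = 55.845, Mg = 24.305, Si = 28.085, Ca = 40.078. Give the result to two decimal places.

M(Fe₂SiO₄) = 203.771 g/mol, so wt% Si = 28.085/203.771 × 100 = 13.78%.
M((Mg₀.₈₉Fe₀.₁₁)₅Ca₂Si₈O₂₂(OH)₂) = 829.700 g/mol, so wt% Si = 224.680/829.700 × 100 = 27.08%.
13.78 − 27.08 = -13.30 pp.

-13.30 percentage points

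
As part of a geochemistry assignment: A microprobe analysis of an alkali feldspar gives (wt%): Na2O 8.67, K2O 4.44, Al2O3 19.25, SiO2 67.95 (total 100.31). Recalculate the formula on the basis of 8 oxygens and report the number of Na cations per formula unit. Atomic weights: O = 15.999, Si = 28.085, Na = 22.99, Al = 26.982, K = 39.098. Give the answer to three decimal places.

0.742 Na apfu

Na2O (M=61.979): mol = 0.13989; Na = 0.27978, O = 0.13989.
K2O (M=94.195): mol = 0.04714; K = 0.09428, O = 0.04714.
Al2O3 (M=101.961): mol = 0.18880; Al = 0.37760, O = 0.56640.
SiO2 (M=60.083): mol = 1.13094; Si = 1.13094, O = 2.26188.
ΣO = 3.01531; factor = 8/ΣO = 2.65313.
Na apfu = 0.27978 × 2.65313 = 0.742.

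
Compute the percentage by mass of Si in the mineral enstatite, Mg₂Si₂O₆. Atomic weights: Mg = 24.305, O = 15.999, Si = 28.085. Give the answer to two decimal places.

Formula mass = 2×24.305 + 2×28.085 + 6×15.999 = 200.774 g/mol, of which 56.170 g is Si.
So Si makes up 56.170/200.774 = 0.2798 of the mass, i.e. 27.98%.

27.98 weight percent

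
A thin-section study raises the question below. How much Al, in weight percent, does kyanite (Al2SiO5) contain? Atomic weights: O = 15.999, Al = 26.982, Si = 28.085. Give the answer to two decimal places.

M(Al2SiO5) = 162.044 g/mol.
Al contributes 2 × 26.982 = 53.964 g per mole.
53.964/162.044 = 0.3330 → 33.30%.

33.30 weight percent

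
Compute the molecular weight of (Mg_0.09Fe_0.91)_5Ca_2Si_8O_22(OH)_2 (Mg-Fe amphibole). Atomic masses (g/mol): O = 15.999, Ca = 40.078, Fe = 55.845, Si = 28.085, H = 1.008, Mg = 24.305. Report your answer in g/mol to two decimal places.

955.86 g/mol

The formula mass is the sum 0.45*24.305 + 4.55*55.845 + 2*40.078 + 8*28.085 + 24*15.999 + 2*1.008.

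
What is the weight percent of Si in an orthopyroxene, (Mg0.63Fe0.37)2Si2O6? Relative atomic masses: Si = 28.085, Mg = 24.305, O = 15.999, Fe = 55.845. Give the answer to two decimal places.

Molar mass of (Mg0.63Fe0.37)2Si2O6: 1.26*24.305 + 0.74*55.845 + 2*28.085 + 6*15.999 = 224.114 g/mol.
Mass of Si per formula unit: 2 × 28.085 = 56.170 g.
Weight fraction Si = 56.170 / 224.114 = 0.2506.

25.06 wt%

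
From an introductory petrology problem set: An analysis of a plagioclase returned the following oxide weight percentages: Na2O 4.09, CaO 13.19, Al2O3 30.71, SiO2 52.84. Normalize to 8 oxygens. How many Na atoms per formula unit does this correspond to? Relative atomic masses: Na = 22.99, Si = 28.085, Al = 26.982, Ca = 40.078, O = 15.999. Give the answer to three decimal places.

Na2O (M=61.979): mol = 0.06599; Na = 0.13198, O = 0.06599.
CaO (M=56.077): mol = 0.23521; Ca = 0.23521, O = 0.23521.
Al2O3 (M=101.961): mol = 0.30119; Al = 0.60238, O = 0.90357.
SiO2 (M=60.083): mol = 0.87945; Si = 0.87945, O = 1.75890.
ΣO = 2.96367; factor = 8/ΣO = 2.69936.
Na apfu = 0.13198 × 2.69936 = 0.356.

0.356 Na apfu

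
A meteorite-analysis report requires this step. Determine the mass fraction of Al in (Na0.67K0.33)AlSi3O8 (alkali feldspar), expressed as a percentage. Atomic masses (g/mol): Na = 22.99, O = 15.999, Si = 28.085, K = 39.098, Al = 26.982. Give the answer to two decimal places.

10.09 mass %

Formula mass = 0.67*22.99 + 0.33*39.098 + 1*26.982 + 3*28.085 + 8*15.999 = 267.535 g/mol, of which 26.982 g is Al.
So Al makes up 26.982/267.535 = 0.1009 of the mass, i.e. 10.09%.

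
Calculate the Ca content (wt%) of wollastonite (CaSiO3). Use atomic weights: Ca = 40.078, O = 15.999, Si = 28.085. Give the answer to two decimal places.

M(CaSiO3) = 116.160 g/mol.
Ca contributes 1 × 40.078 = 40.078 g per mole.
40.078/116.160 = 0.3450 → 34.50%.

34.50 wt%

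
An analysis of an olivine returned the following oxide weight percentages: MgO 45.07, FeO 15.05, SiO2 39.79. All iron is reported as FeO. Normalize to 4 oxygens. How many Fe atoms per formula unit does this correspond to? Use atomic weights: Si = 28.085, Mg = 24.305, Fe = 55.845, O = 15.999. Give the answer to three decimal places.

0.316 Fe apfu

MgO: 45.07/40.304 = 1.11825 mol → 1.11825 mol Mg, 1.11825 mol O.
FeO: 15.05/71.844 = 0.20948 mol → 0.20948 mol Fe, 0.20948 mol O.
SiO2: 39.79/60.083 = 0.66225 mol → 0.66225 mol Si, 1.32450 mol O.
Total oxygen = 2.65223 mol. Normalization factor = 4/2.65223 = 1.50816.
Fe per 4 O = 0.20948 × 1.50816 = 0.316.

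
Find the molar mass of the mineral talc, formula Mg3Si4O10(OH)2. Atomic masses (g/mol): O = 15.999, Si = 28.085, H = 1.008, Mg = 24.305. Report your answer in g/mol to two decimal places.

M = 3(24.305) + 4(28.085) + 12(15.999) + 2(1.008)

379.26 g/mol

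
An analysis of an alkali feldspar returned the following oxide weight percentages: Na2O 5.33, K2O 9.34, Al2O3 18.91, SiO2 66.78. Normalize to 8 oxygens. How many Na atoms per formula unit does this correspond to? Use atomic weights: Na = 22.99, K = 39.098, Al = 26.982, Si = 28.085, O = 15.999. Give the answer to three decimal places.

Na2O: 5.33/61.979 = 0.08600 mol → 0.17200 mol Na, 0.08600 mol O.
K2O: 9.34/94.195 = 0.09916 mol → 0.19832 mol K, 0.09916 mol O.
Al2O3: 18.91/101.961 = 0.18546 mol → 0.37092 mol Al, 0.55638 mol O.
SiO2: 66.78/60.083 = 1.11146 mol → 1.11146 mol Si, 2.22292 mol O.
Total oxygen = 2.96446 mol. Normalization factor = 8/2.96446 = 2.69864.
Na per 8 O = 0.17200 × 2.69864 = 0.464.

0.464 Na apfu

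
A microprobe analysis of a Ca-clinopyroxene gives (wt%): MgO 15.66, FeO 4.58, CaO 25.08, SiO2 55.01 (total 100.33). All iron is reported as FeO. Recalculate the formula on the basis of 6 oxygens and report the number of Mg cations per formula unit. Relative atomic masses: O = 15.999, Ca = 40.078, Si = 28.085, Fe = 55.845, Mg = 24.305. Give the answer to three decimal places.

0.854 Mg apfu

MgO (M=40.304): mol = 0.38855; Mg = 0.38855, O = 0.38855.
FeO (M=71.844): mol = 0.06375; Fe = 0.06375, O = 0.06375.
CaO (M=56.077): mol = 0.44724; Ca = 0.44724, O = 0.44724.
SiO2 (M=60.083): mol = 0.91557; Si = 0.91557, O = 1.83114.
ΣO = 2.73068; factor = 6/ΣO = 2.19725.
Mg apfu = 0.38855 × 2.19725 = 0.854.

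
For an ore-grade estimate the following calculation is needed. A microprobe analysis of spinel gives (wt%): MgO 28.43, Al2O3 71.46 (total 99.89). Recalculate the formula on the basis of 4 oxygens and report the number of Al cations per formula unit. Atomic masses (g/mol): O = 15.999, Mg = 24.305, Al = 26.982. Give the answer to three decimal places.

1.997 Al apfu

28.43 wt% MgO ÷ 40.304 g/mol = 0.70539 mol, giving 0.70539 Mg and 0.70539 O.
71.46 wt% Al2O3 ÷ 101.961 g/mol = 0.70086 mol, giving 1.40172 Al and 2.10258 O.
Oxygen sums to 2.80797; scaling by 4/2.80797 = 1.42452 puts the formula on 4 O.
Al: 1.40172 × 1.42452 = 1.997 atoms per formula unit.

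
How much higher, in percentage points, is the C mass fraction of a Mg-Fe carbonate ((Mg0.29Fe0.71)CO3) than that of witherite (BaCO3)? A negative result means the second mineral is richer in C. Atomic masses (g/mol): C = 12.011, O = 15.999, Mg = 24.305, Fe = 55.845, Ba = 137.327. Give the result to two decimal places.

C in (Mg0.29Fe0.71)CO3: molar mass 106.706 g/mol; 1×12.011 = 12.011 g → 11.26 wt%.
C in BaCO3: molar mass 197.335 g/mol; 1×12.011 = 12.011 g → 6.09 wt%.
Difference = 11.26 − 6.09 = 5.17 percentage points.

5.17 percentage points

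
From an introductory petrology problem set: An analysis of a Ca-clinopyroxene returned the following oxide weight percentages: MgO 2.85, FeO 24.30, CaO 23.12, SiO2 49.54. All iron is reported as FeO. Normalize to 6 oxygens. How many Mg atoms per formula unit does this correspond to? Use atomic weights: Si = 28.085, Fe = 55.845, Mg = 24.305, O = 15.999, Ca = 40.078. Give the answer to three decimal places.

0.172 Mg apfu

MgO (M=40.304): mol = 0.07071; Mg = 0.07071, O = 0.07071.
FeO (M=71.844): mol = 0.33823; Fe = 0.33823, O = 0.33823.
CaO (M=56.077): mol = 0.41229; Ca = 0.41229, O = 0.41229.
SiO2 (M=60.083): mol = 0.82453; Si = 0.82453, O = 1.64906.
ΣO = 2.47029; factor = 6/ΣO = 2.42886.
Mg apfu = 0.07071 × 2.42886 = 0.172.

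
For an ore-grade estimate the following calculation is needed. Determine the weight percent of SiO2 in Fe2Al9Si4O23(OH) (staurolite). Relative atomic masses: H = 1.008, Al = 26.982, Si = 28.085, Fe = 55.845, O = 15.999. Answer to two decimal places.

28.21 wt%

M(Fe2Al9Si4O23(OH)) = 851.852 g/mol; M(SiO2) = 60.083 g/mol.
Moles SiO2 per formula unit = 4 Si ÷ 1 = 4.0000.
SiO2 fraction = (4.0000 × 60.083) / 851.852 = 240.332/851.852 = 0.2821.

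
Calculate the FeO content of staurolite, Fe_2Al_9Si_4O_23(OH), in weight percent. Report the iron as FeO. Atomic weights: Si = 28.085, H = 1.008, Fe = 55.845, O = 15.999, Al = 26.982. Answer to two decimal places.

16.87 wt%

Molar mass of Fe_2Al_9Si_4O_23(OH) = 2·55.845 + 9·26.982 + 4·28.085 + 24·15.999 + 1·1.008 = 851.852 g/mol.
Each formula unit contains 2 Fe, equivalent to 2/1 = 2.0000 mol FeO.
M(FeO) = 1×55.845 + 1×15.999 = 71.844 g/mol.
Mass of FeO per formula unit = 2.0000 × 71.844 = 143.688 g.
FeO wt% = 143.688 / 851.852 × 100 = 16.87%.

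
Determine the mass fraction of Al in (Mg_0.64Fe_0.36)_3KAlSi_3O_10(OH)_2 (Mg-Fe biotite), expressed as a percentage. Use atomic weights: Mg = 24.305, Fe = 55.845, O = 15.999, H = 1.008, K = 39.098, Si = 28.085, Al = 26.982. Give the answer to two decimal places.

5.98 mass %

Molar mass of (Mg_0.64Fe_0.36)_3KAlSi_3O_10(OH)_2: 1.92*24.305 + 1.08*55.845 + 1*39.098 + 1*26.982 + 3*28.085 + 12*15.999 + 2*1.008 = 451.317 g/mol.
Mass of Al per formula unit: 1 × 26.982 = 26.982 g.
Weight fraction Al = 26.982 / 451.317 = 0.0598.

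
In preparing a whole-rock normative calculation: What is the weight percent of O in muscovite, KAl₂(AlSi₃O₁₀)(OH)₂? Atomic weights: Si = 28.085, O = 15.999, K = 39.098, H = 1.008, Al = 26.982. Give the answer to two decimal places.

M(KAl₂(AlSi₃O₁₀)(OH)₂) = 398.303 g/mol.
O contributes 12 × 15.999 = 191.988 g per mole.
191.988/398.303 = 0.4820 → 48.20%.

48.20 wt%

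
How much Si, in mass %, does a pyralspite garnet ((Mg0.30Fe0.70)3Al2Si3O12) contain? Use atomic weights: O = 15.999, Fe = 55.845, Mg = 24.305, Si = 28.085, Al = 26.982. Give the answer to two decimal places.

17.95 mass %

Formula mass = 0.90·24.305 + 2.10·55.845 + 2·26.982 + 3·28.085 + 12·15.999 = 469.356 g/mol, of which 84.255 g is Si.
So Si makes up 84.255/469.356 = 0.1795 of the mass, i.e. 17.95%.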